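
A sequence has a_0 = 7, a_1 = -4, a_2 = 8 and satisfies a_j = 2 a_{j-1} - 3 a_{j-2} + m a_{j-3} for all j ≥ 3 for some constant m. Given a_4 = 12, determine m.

-2

a_3 = 28 + 7m
a_4 = 32 + 10m
So 32 + 10m = 12, giving m = -2.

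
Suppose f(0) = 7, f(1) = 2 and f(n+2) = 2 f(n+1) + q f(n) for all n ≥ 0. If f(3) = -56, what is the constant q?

-4

f(2) = 4 + 7q
f(3) = 8 + 16q
So 8 + 16q = -56, giving q = -4.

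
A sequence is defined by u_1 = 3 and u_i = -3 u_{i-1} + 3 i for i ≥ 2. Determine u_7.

1236

u_2 = -3(3) + 6 = -3
u_3 = -3(-3) + 9 = 18
u_4 = -3(18) + 12 = -42
u_5 = -3(-42) + 15 = 141
u_6 = -3(141) + 18 = -405
u_7 = -3(-405) + 21 = 1236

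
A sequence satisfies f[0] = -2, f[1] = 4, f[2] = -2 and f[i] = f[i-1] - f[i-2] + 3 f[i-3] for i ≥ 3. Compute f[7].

-32

f[3] = (-2) - 4 + 3·(-2) = -12
f[4] = (-12) - (-2) + 3·4 = 2
f[5] = 2 - (-12) + 3·(-2) = 8
f[6] = 8 - 2 + 3·(-12) = -30
f[7] = (-30) - 8 + 3·2 = -32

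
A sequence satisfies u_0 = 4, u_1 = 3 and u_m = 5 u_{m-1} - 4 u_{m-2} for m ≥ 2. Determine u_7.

-5457

u_2 = 5(3) - 4(4) = -1
u_3 = 5(-1) - 4(3) = -17
u_4 = 5(-17) - 4(-1) = -81
u_5 = 5(-81) - 4(-17) = -337
u_6 = 5(-337) - 4(-81) = -1361
u_7 = 5(-1361) - 4(-337) = -5457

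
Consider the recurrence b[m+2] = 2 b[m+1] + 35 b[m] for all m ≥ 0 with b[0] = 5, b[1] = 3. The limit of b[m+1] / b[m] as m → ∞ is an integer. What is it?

7

The characteristic equation is r^2 - 2r - 35 = 0, which factors as (r - 7)(r + 5) = 0.
So the roots are 7 and -5. Since |7| > |-5| and the coefficient of 7^m is non-zero, the ratio tends to 7.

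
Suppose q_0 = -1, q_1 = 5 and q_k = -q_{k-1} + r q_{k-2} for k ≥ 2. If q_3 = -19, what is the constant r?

-4

q_2 = -5 - r
q_3 = 5 + 6r
So 5 + 6r = -19, giving r = -4.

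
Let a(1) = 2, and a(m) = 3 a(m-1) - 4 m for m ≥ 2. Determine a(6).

-714

a(2) = 3·2 - 8 = -2
a(3) = 3·(-2) - 12 = -18
a(4) = 3·(-18) - 16 = -70
a(5) = 3·(-70) - 20 = -230
a(6) = 3·(-230) - 24 = -714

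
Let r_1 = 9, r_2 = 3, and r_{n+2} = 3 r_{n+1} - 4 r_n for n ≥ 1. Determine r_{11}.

r_3 = 3(3) - 4(9) = -27
r_4 = 3(-27) - 4(3) = -93
r_5 = 3(-93) - 4(-27) = -171
r_6 = 3(-171) - 4(-93) = -141
r_7 = 3(-141) - 4(-171) = 261
r_8 = 3(261) - 4(-141) = 1347
r_9 = 3(1347) - 4(261) = 2997
r_{10} = 3(2997) - 4(1347) = 3603
r_{11} = 3(3603) - 4(2997) = -1179

-1179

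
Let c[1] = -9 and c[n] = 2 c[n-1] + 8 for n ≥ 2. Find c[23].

-4194312

The fixed point is 8/(1 - 2) = -8, so c[n] + 8 = 2(c[n-1] + 8).
Hence c[n] = -1·2^{n-1} - 8.
c[23] = -1·2^{22} - 8 = -1·4194304 - 8 = -4194312.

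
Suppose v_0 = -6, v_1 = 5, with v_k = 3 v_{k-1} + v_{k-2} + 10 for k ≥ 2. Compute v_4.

245

v_2 = 3(5) + (-6) + 10 = 19
v_3 = 3(19) + 5 + 10 = 72
v_4 = 3(72) + 19 + 10 = 245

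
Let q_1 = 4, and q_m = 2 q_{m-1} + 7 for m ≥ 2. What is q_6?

345

q_2 = 2(4) + 7 = 15
q_3 = 2(15) + 7 = 37
q_4 = 2(37) + 7 = 81
q_5 = 2(81) + 7 = 169
q_6 = 2(169) + 7 = 345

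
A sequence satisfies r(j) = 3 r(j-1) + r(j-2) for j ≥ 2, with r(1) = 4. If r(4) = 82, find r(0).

-5

Let r(0) = z.
r(2) = 12 + z
r(3) = 40 + 3z
r(4) = 132 + 10z
So 132 + 10z = 82, giving z = -5.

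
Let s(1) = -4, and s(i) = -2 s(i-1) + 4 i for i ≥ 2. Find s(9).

s(2) = -2·(-4) + 8 = 16
s(3) = -2·16 + 12 = -20
s(4) = -2·(-20) + 16 = 56
s(5) = -2·56 + 20 = -92
s(6) = -2·(-92) + 24 = 208
s(7) = -2·208 + 28 = -388
s(8) = -2·(-388) + 32 = 808
s(9) = -2·808 + 36 = -1580

-1580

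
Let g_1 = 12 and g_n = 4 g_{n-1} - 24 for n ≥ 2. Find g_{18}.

The fixed point is -24/(1 - 4) = 8, so g_n - 8 = 4(g_{n-1} - 8).
Hence g_n = 4·4^{n-1} + 8.
g_{18} = 4·4^{17} + 8 = 4·17179869184 + 8 = 68719476744.

68719476744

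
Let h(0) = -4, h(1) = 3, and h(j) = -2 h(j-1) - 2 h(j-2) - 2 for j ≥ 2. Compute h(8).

h(2) = -2(3) - 2(-4) - 2 = 0
h(3) = -2(0) - 2(3) - 2 = -8
h(4) = -2(-8) - 2(0) - 2 = 14
h(5) = -2(14) - 2(-8) - 2 = -14
h(6) = -2(-14) - 2(14) - 2 = -2
h(7) = -2(-2) - 2(-14) - 2 = 30
h(8) = -2(30) - 2(-2) - 2 = -58

-58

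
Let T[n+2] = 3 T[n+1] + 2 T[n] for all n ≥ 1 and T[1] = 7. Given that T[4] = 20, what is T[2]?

Let T[2] = w.
T[3] = 14 + 3w
T[4] = 42 + 11w
So 42 + 11w = 20, giving w = -2.

-2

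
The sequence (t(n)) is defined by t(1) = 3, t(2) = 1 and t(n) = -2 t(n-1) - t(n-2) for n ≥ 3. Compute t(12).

t(3) = -2(1) - 3 = -5
t(4) = -2(-5) - 1 = 9
t(5) = -2(9) - (-5) = -13
t(6) = -2(-13) - 9 = 17
t(7) = -2(17) - (-13) = -21
t(8) = -2(-21) - 17 = 25
t(9) = -2(25) - (-21) = -29
t(10) = -2(-29) - 25 = 33
t(11) = -2(33) - (-29) = -37
t(12) = -2(-37) - 33 = 41

41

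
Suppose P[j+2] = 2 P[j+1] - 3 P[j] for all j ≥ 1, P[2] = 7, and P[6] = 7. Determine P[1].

7

Let P[1] = y.
P[3] = 14 - 3y
P[4] = 7 - 6y
P[5] = -28 - 3y
P[6] = -77 + 12y
So -77 + 12y = 7, giving y = 7.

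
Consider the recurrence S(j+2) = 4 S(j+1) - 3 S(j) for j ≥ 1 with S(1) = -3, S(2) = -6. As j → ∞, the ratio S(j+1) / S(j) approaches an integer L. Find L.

The characteristic equation is r^2 - 4r + 3 = 0, which factors as (r - 3)(r - 1) = 0.
So the roots are 3 and 1. Since |3| > |1| and the coefficient of 3^j is non-zero, the ratio tends to 3.

3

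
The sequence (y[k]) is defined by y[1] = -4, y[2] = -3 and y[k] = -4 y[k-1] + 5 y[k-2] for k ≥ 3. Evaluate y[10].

y[3] = -4(-3) + 5(-4) = -8
y[4] = -4(-8) + 5(-3) = 17
y[5] = -4(17) + 5(-8) = -108
y[6] = -4(-108) + 5(17) = 517
y[7] = -4(517) + 5(-108) = -2608
y[8] = -4(-2608) + 5(517) = 13017
y[9] = -4(13017) + 5(-2608) = -65108
y[10] = -4(-65108) + 5(13017) = 325517

325517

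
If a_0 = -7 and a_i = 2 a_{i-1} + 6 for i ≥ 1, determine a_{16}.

The fixed point is 6/(1 - 2) = -6, so a_i + 6 = 2(a_{i-1} + 6).
Hence a_i = -1·2^i - 6.
a_{16} = -1·2^{16} - 6 = -1·65536 - 6 = -65542.

-65542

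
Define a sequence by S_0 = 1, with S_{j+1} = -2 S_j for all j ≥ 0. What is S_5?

-32

S_1 = -2·1 = -2
S_2 = -2·(-2) = 4
S_3 = -2·4 = -8
S_4 = -2·(-8) = 16
S_5 = -2·16 = -32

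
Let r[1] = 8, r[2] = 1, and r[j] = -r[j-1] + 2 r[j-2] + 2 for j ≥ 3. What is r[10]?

-1297

r[3] = -1 + 2·8 + 2 = 17
r[4] = -17 + 2·1 + 2 = -13
r[5] = -(-13) + 2·17 + 2 = 49
r[6] = -49 + 2·(-13) + 2 = -73
r[7] = -(-73) + 2·49 + 2 = 173
r[8] = -173 + 2·(-73) + 2 = -317
r[9] = -(-317) + 2·173 + 2 = 665
r[10] = -665 + 2·(-317) + 2 = -1297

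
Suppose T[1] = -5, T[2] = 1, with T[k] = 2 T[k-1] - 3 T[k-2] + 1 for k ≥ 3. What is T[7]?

-186

T[3] = 2(1) - 3(-5) + 1 = 18
T[4] = 2(18) - 3(1) + 1 = 34
T[5] = 2(34) - 3(18) + 1 = 15
T[6] = 2(15) - 3(34) + 1 = -71
T[7] = 2(-71) - 3(15) + 1 = -186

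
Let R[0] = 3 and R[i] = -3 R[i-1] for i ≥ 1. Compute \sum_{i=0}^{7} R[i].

R[1] = -3(3) = -9
R[2] = -3(-9) = 27
R[3] = -3(27) = -81
R[4] = -3(-81) = 243
R[5] = -3(243) = -729
R[6] = -3(-729) = 2187
R[7] = -3(2187) = -6561
Sum = 3 + (-9) + 27 + (-81) + 243 + (-729) + 2187 + (-6561) = -4920

-4920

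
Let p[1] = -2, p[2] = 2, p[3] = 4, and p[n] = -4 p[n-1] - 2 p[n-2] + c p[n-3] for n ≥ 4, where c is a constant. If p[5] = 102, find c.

p[4] = -20 - 2c
p[5] = 72 + 10c
So 72 + 10c = 102, giving c = 3.

3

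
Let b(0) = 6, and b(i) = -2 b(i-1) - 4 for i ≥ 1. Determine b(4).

116

b(1) = -2·6 - 4 = -16
b(2) = -2·(-16) - 4 = 28
b(3) = -2·28 - 4 = -60
b(4) = -2·(-60) - 4 = 116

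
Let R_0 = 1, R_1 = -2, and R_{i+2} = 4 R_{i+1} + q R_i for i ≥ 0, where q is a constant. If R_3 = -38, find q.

-3

R_2 = -8 + q
R_3 = -32 + 2q
So -32 + 2q = -38, giving q = -3.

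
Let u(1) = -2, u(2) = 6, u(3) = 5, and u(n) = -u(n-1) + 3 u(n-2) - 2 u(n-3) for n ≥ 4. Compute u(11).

u(4) = -5 + 3·6 - 2·(-2) = 17
u(5) = -17 + 3·5 - 2·6 = -14
u(6) = -(-14) + 3·17 - 2·5 = 55
u(7) = -55 + 3·(-14) - 2·17 = -131
u(8) = -(-131) + 3·55 - 2·(-14) = 324
u(9) = -324 + 3·(-131) - 2·55 = -827
u(10) = -(-827) + 3·324 - 2·(-131) = 2061
u(11) = -2061 + 3·(-827) - 2·324 = -5190

-5190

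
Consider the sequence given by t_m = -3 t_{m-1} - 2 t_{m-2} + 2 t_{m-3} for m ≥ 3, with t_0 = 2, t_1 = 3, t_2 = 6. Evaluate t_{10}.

-2346

t_3 = -3(6) - 2(3) + 2(2) = -20
t_4 = -3(-20) - 2(6) + 2(3) = 54
t_5 = -3(54) - 2(-20) + 2(6) = -110
t_6 = -3(-110) - 2(54) + 2(-20) = 182
t_7 = -3(182) - 2(-110) + 2(54) = -218
t_8 = -3(-218) - 2(182) + 2(-110) = 70
t_9 = -3(70) - 2(-218) + 2(182) = 590
t_{10} = -3(590) - 2(70) + 2(-218) = -2346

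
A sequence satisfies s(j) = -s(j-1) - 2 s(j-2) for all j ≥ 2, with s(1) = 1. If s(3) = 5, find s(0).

Let s(0) = y.
s(2) = -1 - 2y
s(3) = -1 + 2y
So -1 + 2y = 5, giving y = 3.

3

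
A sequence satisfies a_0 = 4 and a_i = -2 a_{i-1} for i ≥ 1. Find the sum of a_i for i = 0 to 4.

44

a_1 = -2(4) = -8
a_2 = -2(-8) = 16
a_3 = -2(16) = -32
a_4 = -2(-32) = 64
Sum = 4 + (-8) + 16 + (-32) + 64 = 44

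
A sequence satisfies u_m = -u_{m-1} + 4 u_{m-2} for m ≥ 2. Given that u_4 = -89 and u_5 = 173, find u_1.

1

Rearranging, u_{m-2} = (u_m + u_{m-1}) / 4.
u_3 = (173 + (-89)) / 4 = 84/4 = 21
u_2 = (-89 + 21) / 4 = -68/4 = -17
u_1 = (21 + (-17)) / 4 = 4/4 = 1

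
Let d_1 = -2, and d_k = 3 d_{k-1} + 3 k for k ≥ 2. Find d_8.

3813

d_2 = 3(-2) + 6 = 0
d_3 = 3(0) + 9 = 9
d_4 = 3(9) + 12 = 39
d_5 = 3(39) + 15 = 132
d_6 = 3(132) + 18 = 414
d_7 = 3(414) + 21 = 1263
d_8 = 3(1263) + 24 = 3813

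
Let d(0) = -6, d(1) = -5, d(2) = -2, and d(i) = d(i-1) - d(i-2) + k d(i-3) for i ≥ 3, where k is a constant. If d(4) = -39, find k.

4

d(3) = 3 - 6k
d(4) = 5 - 11k
So 5 - 11k = -39, giving k = 4.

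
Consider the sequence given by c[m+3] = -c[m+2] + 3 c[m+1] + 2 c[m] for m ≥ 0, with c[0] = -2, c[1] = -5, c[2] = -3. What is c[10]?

c[3] = -(-3) + 3(-5) + 2(-2) = -16
c[4] = -(-16) + 3(-3) + 2(-5) = -3
c[5] = -(-3) + 3(-16) + 2(-3) = -51
c[6] = -(-51) + 3(-3) + 2(-16) = 10
c[7] = -10 + 3(-51) + 2(-3) = -169
c[8] = -(-169) + 3(10) + 2(-51) = 97
c[9] = -97 + 3(-169) + 2(10) = -584
c[10] = -(-584) + 3(97) + 2(-169) = 537

537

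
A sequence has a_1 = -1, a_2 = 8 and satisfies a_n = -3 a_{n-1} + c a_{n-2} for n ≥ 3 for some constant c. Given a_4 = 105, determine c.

3

a_3 = -24 - c
a_4 = 72 + 11c
So 72 + 11c = 105, giving c = 3.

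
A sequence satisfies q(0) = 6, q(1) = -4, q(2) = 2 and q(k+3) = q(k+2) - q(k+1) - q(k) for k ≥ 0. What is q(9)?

4

q(3) = 2 - (-4) - 6 = 0
q(4) = 0 - 2 - (-4) = 2
q(5) = 2 - 0 - 2 = 0
q(6) = 0 - 2 - 0 = -2
q(7) = (-2) - 0 - 2 = -4
q(8) = (-4) - (-2) - 0 = -2
q(9) = (-2) - (-4) - (-2) = 4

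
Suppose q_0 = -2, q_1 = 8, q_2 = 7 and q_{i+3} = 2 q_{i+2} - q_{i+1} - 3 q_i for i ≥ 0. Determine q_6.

-123

q_3 = 2·7 - 8 - 3·(-2) = 12
q_4 = 2·12 - 7 - 3·8 = -7
q_5 = 2·(-7) - 12 - 3·7 = -47
q_6 = 2·(-47) - (-7) - 3·12 = -123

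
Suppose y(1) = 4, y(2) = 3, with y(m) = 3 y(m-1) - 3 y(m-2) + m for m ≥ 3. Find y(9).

174

y(3) = 3·3 - 3·4 + 3 = 0
y(4) = 3·0 - 3·3 + 4 = -5
y(5) = 3·(-5) - 3·0 + 5 = -10
y(6) = 3·(-10) - 3·(-5) + 6 = -9
y(7) = 3·(-9) - 3·(-10) + 7 = 10
y(8) = 3·10 - 3·(-9) + 8 = 65
y(9) = 3·65 - 3·10 + 9 = 174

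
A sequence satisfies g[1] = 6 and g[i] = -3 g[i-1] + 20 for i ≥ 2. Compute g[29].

The fixed point is 20/(1 + 3) = 5, so g[i] - 5 = -3(g[i-1] - 5).
Hence g[i] = 1·(-3)^{i-1} + 5.
g[29] = 1·(-3)^{28} + 5 = 1·22876792454961 + 5 = 22876792454966.

22876792454966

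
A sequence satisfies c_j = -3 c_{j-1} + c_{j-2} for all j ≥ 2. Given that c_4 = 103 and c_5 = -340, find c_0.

Rearranging, c_{j-2} = c_j + 3 c_{j-1}.
c_3 = -340 + 3·103 = -31
c_2 = 103 + 3·(-31) = 10
c_1 = -31 + 3·10 = -1
c_0 = 10 + 3·(-1) = 7

7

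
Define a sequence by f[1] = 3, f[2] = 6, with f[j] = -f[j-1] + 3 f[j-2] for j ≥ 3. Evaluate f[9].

f[3] = -6 + 3·3 = 3
f[4] = -3 + 3·6 = 15
f[5] = -15 + 3·3 = -6
f[6] = -(-6) + 3·15 = 51
f[7] = -51 + 3·(-6) = -69
f[8] = -(-69) + 3·51 = 222
f[9] = -222 + 3·(-69) = -429

-429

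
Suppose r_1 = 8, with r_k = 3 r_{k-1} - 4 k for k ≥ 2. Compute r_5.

r_2 = 3(8) - 8 = 16
r_3 = 3(16) - 12 = 36
r_4 = 3(36) - 16 = 92
r_5 = 3(92) - 20 = 256

256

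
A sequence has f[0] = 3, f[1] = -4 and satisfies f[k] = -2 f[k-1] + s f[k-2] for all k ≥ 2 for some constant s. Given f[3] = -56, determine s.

4

f[2] = 8 + 3s
f[3] = -16 - 10s
So -16 - 10s = -56, giving s = 4.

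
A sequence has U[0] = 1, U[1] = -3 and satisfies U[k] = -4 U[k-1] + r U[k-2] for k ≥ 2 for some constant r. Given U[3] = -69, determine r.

U[2] = 12 + r
U[3] = -48 - 7r
So -48 - 7r = -69, giving r = 3.

3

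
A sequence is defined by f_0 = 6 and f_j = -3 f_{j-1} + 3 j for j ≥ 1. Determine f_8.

f_1 = -3*6 + 3 = -15
f_2 = -3*(-15) + 6 = 51
f_3 = -3*51 + 9 = -144
f_4 = -3*(-144) + 12 = 444
f_5 = -3*444 + 15 = -1317
f_6 = -3*(-1317) + 18 = 3969
f_7 = -3*3969 + 21 = -11886
f_8 = -3*(-11886) + 24 = 35682

35682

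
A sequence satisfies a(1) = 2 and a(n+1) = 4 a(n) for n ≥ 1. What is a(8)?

a(2) = 4(2) = 8
a(3) = 4(8) = 32
a(4) = 4(32) = 128
a(5) = 4(128) = 512
a(6) = 4(512) = 2048
a(7) = 4(2048) = 8192
a(8) = 4(8192) = 32768

32768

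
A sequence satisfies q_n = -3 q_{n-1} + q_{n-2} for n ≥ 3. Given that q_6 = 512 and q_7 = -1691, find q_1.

Rearranging, q_{n-2} = q_n + 3 q_{n-1}.
q_5 = -1691 + 3(512) = -155
q_4 = 512 + 3(-155) = 47
q_3 = -155 + 3(47) = -14
q_2 = 47 + 3(-14) = 5
q_1 = -14 + 3(5) = 1

1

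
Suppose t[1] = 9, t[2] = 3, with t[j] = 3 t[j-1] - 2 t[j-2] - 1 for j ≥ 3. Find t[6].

t[3] = 3*3 - 2*9 - 1 = -10
t[4] = 3*(-10) - 2*3 - 1 = -37
t[5] = 3*(-37) - 2*(-10) - 1 = -92
t[6] = 3*(-92) - 2*(-37) - 1 = -203

-203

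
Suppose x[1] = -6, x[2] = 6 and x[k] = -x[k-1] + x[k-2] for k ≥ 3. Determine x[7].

x[3] = -6 + (-6) = -12
x[4] = -(-12) + 6 = 18
x[5] = -18 + (-12) = -30
x[6] = -(-30) + 18 = 48
x[7] = -48 + (-30) = -78

-78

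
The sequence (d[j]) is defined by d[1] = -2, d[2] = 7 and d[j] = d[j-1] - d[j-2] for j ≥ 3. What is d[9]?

9

d[3] = 7 - (-2) = 9
d[4] = 9 - 7 = 2
d[5] = 2 - 9 = -7
d[6] = (-7) - 2 = -9
d[7] = (-9) - (-7) = -2
d[8] = (-2) - (-9) = 7
d[9] = 7 - (-2) = 9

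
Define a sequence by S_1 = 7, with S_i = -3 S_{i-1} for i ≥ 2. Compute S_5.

567

S_2 = -3·7 = -21
S_3 = -3·(-21) = 63
S_4 = -3·63 = -189
S_5 = -3·(-189) = 567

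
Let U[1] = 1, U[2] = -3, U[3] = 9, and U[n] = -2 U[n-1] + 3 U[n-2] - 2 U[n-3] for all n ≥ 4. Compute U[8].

U[4] = -2(9) + 3(-3) - 2(1) = -29
U[5] = -2(-29) + 3(9) - 2(-3) = 91
U[6] = -2(91) + 3(-29) - 2(9) = -287
U[7] = -2(-287) + 3(91) - 2(-29) = 905
U[8] = -2(905) + 3(-287) - 2(91) = -2853

-2853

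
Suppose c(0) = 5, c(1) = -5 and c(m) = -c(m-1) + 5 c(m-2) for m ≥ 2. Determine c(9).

c(2) = -(-5) + 5(5) = 30
c(3) = -30 + 5(-5) = -55
c(4) = -(-55) + 5(30) = 205
c(5) = -205 + 5(-55) = -480
c(6) = -(-480) + 5(205) = 1505
c(7) = -1505 + 5(-480) = -3905
c(8) = -(-3905) + 5(1505) = 11430
c(9) = -11430 + 5(-3905) = -30955

-30955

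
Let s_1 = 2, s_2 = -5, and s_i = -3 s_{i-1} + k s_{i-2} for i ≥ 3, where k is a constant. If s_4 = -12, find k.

-3

s_3 = 15 + 2k
s_4 = -45 - 11k
So -45 - 11k = -12, giving k = -3.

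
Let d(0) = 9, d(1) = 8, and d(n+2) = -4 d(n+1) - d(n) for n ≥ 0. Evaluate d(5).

d(2) = -4*8 - 9 = -41
d(3) = -4*(-41) - 8 = 156
d(4) = -4*156 - (-41) = -583
d(5) = -4*(-583) - 156 = 2176

2176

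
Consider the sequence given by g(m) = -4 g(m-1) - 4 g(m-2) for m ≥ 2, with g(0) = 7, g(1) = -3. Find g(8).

-9472

g(2) = -4*(-3) - 4*7 = -16
g(3) = -4*(-16) - 4*(-3) = 76
g(4) = -4*76 - 4*(-16) = -240
g(5) = -4*(-240) - 4*76 = 656
g(6) = -4*656 - 4*(-240) = -1664
g(7) = -4*(-1664) - 4*656 = 4032
g(8) = -4*4032 - 4*(-1664) = -9472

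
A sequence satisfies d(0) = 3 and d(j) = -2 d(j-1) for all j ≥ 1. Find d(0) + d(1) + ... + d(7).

-255

d(1) = -2·3 = -6
d(2) = -2·(-6) = 12
d(3) = -2·12 = -24
d(4) = -2·(-24) = 48
d(5) = -2·48 = -96
d(6) = -2·(-96) = 192
d(7) = -2·192 = -384
Sum = 3 + (-6) + 12 + (-24) + 48 + (-96) + 192 + (-384) = -255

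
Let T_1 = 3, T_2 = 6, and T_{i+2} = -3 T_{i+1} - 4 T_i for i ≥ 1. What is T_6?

-30

T_3 = -3*6 - 4*3 = -30
T_4 = -3*(-30) - 4*6 = 66
T_5 = -3*66 - 4*(-30) = -78
T_6 = -3*(-78) - 4*66 = -30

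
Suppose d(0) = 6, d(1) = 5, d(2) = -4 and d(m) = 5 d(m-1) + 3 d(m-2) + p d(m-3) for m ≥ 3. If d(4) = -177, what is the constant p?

-4

d(3) = -5 + 6p
d(4) = -37 + 35p
So -37 + 35p = -177, giving p = -4.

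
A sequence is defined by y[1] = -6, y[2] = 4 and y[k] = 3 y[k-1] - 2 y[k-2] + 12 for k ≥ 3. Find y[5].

276

y[3] = 3*4 - 2*(-6) + 12 = 36
y[4] = 3*36 - 2*4 + 12 = 112
y[5] = 3*112 - 2*36 + 12 = 276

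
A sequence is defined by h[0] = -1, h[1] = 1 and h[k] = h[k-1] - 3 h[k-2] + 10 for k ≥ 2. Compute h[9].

-279

h[2] = 1 - 3*(-1) + 10 = 14
h[3] = 14 - 3*1 + 10 = 21
h[4] = 21 - 3*14 + 10 = -11
h[5] = (-11) - 3*21 + 10 = -64
h[6] = (-64) - 3*(-11) + 10 = -21
h[7] = (-21) - 3*(-64) + 10 = 181
h[8] = 181 - 3*(-21) + 10 = 254
h[9] = 254 - 3*181 + 10 = -279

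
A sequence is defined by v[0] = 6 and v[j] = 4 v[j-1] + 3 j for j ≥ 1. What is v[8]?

480588

v[1] = 4(6) + 3 = 27
v[2] = 4(27) + 6 = 114
v[3] = 4(114) + 9 = 465
v[4] = 4(465) + 12 = 1872
v[5] = 4(1872) + 15 = 7503
v[6] = 4(7503) + 18 = 30030
v[7] = 4(30030) + 21 = 120141
v[8] = 4(120141) + 24 = 480588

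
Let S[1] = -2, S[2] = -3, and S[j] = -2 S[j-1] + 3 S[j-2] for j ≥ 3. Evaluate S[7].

180

S[3] = -2*(-3) + 3*(-2) = 0
S[4] = -2*0 + 3*(-3) = -9
S[5] = -2*(-9) + 3*0 = 18
S[6] = -2*18 + 3*(-9) = -63
S[7] = -2*(-63) + 3*18 = 180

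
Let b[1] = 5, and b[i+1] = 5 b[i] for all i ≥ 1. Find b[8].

b[2] = 5·5 = 25
b[3] = 5·25 = 125
b[4] = 5·125 = 625
b[5] = 5·625 = 3125
b[6] = 5·3125 = 15625
b[7] = 5·15625 = 78125
b[8] = 5·78125 = 390625

390625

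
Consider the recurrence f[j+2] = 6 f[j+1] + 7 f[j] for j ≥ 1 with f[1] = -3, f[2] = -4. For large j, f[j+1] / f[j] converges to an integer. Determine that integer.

7

The characteristic equation is r^2 - 6r - 7 = 0, which factors as (r - 7)(r + 1) = 0.
So the roots are 7 and -1. Since |7| > |-1| and the coefficient of 7^j is non-zero, the ratio tends to 7.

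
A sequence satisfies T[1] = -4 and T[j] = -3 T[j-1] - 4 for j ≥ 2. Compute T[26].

2541865828328

The fixed point is -4/(1 + 3) = -1, so T[j] + 1 = -3(T[j-1] + 1).
Hence T[j] = -3·(-3)^{j-1} - 1.
T[26] = -3·(-3)^{25} - 1 = -3·-847288609443 - 1 = 2541865828328.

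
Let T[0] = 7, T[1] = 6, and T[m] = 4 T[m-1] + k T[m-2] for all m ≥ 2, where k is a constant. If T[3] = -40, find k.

-4

T[2] = 24 + 7k
T[3] = 96 + 34k
So 96 + 34k = -40, giving k = -4.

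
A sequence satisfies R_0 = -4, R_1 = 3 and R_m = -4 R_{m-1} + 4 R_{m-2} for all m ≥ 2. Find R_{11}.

37116928

R_2 = -4(3) + 4(-4) = -28
R_3 = -4(-28) + 4(3) = 124
R_4 = -4(124) + 4(-28) = -608
R_5 = -4(-608) + 4(124) = 2928
R_6 = -4(2928) + 4(-608) = -14144
R_7 = -4(-14144) + 4(2928) = 68288
R_8 = -4(68288) + 4(-14144) = -329728
R_9 = -4(-329728) + 4(68288) = 1592064
R_{10} = -4(1592064) + 4(-329728) = -7687168
R_{11} = -4(-7687168) + 4(1592064) = 37116928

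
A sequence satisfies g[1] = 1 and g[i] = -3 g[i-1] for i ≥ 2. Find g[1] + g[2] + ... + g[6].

-182

g[2] = -3·1 = -3
g[3] = -3·(-3) = 9
g[4] = -3·9 = -27
g[5] = -3·(-27) = 81
g[6] = -3·81 = -243
Sum = 1 + (-3) + 9 + (-27) + 81 + (-243) = -182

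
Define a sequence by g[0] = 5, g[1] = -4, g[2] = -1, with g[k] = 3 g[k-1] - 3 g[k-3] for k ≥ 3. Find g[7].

g[3] = 3*(-1) - 3*5 = -18
g[4] = 3*(-18) - 3*(-4) = -42
g[5] = 3*(-42) - 3*(-1) = -123
g[6] = 3*(-123) - 3*(-18) = -315
g[7] = 3*(-315) - 3*(-42) = -819

-819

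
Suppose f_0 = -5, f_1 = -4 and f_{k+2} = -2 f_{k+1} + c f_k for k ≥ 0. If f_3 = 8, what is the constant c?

f_2 = 8 - 5c
f_3 = -16 + 6c
So -16 + 6c = 8, giving c = 4.

4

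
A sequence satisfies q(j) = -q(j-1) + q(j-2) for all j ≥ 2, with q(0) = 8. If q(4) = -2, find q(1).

6

Let q(1) = w.
q(2) = 8 - w
q(3) = -8 + 2w
q(4) = 16 - 3w
So 16 - 3w = -2, giving w = 6.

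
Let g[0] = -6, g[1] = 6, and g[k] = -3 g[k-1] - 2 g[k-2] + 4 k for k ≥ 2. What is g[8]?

g[2] = -3*6 - 2*(-6) + 8 = 2
g[3] = -3*2 - 2*6 + 12 = -6
g[4] = -3*(-6) - 2*2 + 16 = 30
g[5] = -3*30 - 2*(-6) + 20 = -58
g[6] = -3*(-58) - 2*30 + 24 = 138
g[7] = -3*138 - 2*(-58) + 28 = -270
g[8] = -3*(-270) - 2*138 + 32 = 566

566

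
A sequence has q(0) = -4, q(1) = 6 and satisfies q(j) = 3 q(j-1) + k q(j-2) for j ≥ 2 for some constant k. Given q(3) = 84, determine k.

-5

q(2) = 18 - 4k
q(3) = 54 - 6k
So 54 - 6k = 84, giving k = -5.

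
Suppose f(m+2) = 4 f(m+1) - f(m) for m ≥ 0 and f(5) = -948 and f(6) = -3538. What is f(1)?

-4

Rearranging, f(m-2) = -(f(m) - 4 f(m-1)).
f(4) = -(-3538 - 4*(-948)) = -254
f(3) = -(-948 - 4*(-254)) = -68
f(2) = -(-254 - 4*(-68)) = -18
f(1) = -(-68 - 4*(-18)) = -4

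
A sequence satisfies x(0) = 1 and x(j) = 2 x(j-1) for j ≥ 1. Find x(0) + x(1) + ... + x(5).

x(1) = 2(1) = 2
x(2) = 2(2) = 4
x(3) = 2(4) = 8
x(4) = 2(8) = 16
x(5) = 2(16) = 32
Sum = 1 + 2 + 4 + 8 + 16 + 32 = 63

63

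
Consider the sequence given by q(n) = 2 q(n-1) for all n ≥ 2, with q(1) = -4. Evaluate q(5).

q(2) = 2*(-4) = -8
q(3) = 2*(-8) = -16
q(4) = 2*(-16) = -32
q(5) = 2*(-32) = -64

-64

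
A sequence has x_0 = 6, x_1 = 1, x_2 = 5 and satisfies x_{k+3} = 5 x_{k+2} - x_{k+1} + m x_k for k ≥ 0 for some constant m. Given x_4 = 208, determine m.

3

x_3 = 24 + 6m
x_4 = 115 + 31m
So 115 + 31m = 208, giving m = 3.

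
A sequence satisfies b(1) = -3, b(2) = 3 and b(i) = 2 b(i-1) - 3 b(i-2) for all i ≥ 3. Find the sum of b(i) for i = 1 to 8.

b(3) = 2·3 - 3·(-3) = 15
b(4) = 2·15 - 3·3 = 21
b(5) = 2·21 - 3·15 = -3
b(6) = 2·(-3) - 3·21 = -69
b(7) = 2·(-69) - 3·(-3) = -129
b(8) = 2·(-129) - 3·(-69) = -51
Sum = (-3) + 3 + 15 + 21 + (-3) + (-69) + (-129) + (-51) = -216

-216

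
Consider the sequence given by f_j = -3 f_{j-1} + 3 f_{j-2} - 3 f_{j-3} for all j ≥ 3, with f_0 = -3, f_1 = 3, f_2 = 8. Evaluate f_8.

8469

f_3 = -3·8 + 3·3 - 3·(-3) = -6
f_4 = -3·(-6) + 3·8 - 3·3 = 33
f_5 = -3·33 + 3·(-6) - 3·8 = -141
f_6 = -3·(-141) + 3·33 - 3·(-6) = 540
f_7 = -3·540 + 3·(-141) - 3·33 = -2142
f_8 = -3·(-2142) + 3·540 - 3·(-141) = 8469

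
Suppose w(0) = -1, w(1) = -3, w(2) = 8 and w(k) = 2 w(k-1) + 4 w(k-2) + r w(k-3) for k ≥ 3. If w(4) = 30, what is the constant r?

2

w(3) = 4 - r
w(4) = 40 - 5r
So 40 - 5r = 30, giving r = 2.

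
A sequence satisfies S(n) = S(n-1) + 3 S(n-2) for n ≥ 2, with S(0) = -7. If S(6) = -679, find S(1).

Let S(1) = z.
S(2) = -21 + z
S(3) = -21 + 4z
S(4) = -84 + 7z
S(5) = -147 + 19z
S(6) = -399 + 40z
So -399 + 40z = -679, giving z = -7.

-7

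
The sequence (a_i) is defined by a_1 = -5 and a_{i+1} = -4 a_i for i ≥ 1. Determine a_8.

a_2 = -4(-5) = 20
a_3 = -4(20) = -80
a_4 = -4(-80) = 320
a_5 = -4(320) = -1280
a_6 = -4(-1280) = 5120
a_7 = -4(5120) = -20480
a_8 = -4(-20480) = 81920

81920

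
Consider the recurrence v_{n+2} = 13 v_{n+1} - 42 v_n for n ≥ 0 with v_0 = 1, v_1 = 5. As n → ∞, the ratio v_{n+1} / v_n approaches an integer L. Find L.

7

The characteristic equation is r^2 - 13r + 42 = 0, which factors as (r - 7)(r - 6) = 0.
So the roots are 7 and 6. Since |7| > |6| and the coefficient of 7^n is non-zero, the ratio tends to 7.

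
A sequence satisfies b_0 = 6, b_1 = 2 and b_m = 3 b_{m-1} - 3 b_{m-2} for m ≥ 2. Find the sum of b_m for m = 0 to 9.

962

b_2 = 3(2) - 3(6) = -12
b_3 = 3(-12) - 3(2) = -42
b_4 = 3(-42) - 3(-12) = -90
b_5 = 3(-90) - 3(-42) = -144
b_6 = 3(-144) - 3(-90) = -162
b_7 = 3(-162) - 3(-144) = -54
b_8 = 3(-54) - 3(-162) = 324
b_9 = 3(324) - 3(-54) = 1134
Sum = 6 + 2 + (-12) + (-42) + (-90) + (-144) + (-162) + (-54) + 324 + 1134 = 962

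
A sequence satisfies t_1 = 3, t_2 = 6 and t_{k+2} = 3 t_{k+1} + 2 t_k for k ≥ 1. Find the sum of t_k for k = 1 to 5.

417

t_3 = 3(6) + 2(3) = 24
t_4 = 3(24) + 2(6) = 84
t_5 = 3(84) + 2(24) = 300
Sum = 3 + 6 + 24 + 84 + 300 = 417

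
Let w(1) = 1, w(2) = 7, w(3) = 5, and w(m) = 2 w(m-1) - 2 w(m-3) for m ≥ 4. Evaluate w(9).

-108

w(4) = 2*5 - 2*1 = 8
w(5) = 2*8 - 2*7 = 2
w(6) = 2*2 - 2*5 = -6
w(7) = 2*(-6) - 2*8 = -28
w(8) = 2*(-28) - 2*2 = -60
w(9) = 2*(-60) - 2*(-6) = -108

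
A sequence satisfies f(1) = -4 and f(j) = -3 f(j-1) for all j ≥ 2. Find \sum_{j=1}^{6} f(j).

f(2) = -3*(-4) = 12
f(3) = -3*12 = -36
f(4) = -3*(-36) = 108
f(5) = -3*108 = -324
f(6) = -3*(-324) = 972
Sum = (-4) + 12 + (-36) + 108 + (-324) + 972 = 728

728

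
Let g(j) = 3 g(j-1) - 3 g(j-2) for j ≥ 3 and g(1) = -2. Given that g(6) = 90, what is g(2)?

Let g(2) = v.
g(3) = 6 + 3v
g(4) = 18 + 6v
g(5) = 36 + 9v
g(6) = 54 + 9v
So 54 + 9v = 90, giving v = 4.

4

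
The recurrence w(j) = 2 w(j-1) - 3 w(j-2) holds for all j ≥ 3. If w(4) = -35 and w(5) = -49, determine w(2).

7

Rearranging, w(j-2) = (w(j) - 2 w(j-1)) / -3.
w(3) = (-49 - 2·(-35)) / -3 = 21/-3 = -7
w(2) = (-35 - 2·(-7)) / -3 = -21/-3 = 7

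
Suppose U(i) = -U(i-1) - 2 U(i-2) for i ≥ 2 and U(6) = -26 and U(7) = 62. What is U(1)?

Rearranging, U(i-2) = (U(i) + U(i-1)) / -2.
U(5) = (62 + (-26)) / -2 = 36/-2 = -18
U(4) = (-26 + (-18)) / -2 = -44/-2 = 22
U(3) = (-18 + 22) / -2 = 4/-2 = -2
U(2) = (22 + (-2)) / -2 = 20/-2 = -10
U(1) = (-2 + (-10)) / -2 = -12/-2 = 6

6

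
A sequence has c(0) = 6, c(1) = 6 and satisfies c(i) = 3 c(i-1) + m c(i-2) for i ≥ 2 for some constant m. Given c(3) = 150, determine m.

c(2) = 18 + 6m
c(3) = 54 + 24m
So 54 + 24m = 150, giving m = 4.

4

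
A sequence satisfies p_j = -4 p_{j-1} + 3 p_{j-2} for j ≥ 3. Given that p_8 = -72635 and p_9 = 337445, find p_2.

-5

Rearranging, p_{j-2} = (p_j + 4 p_{j-1}) / 3.
p_7 = (337445 + 4·(-72635)) / 3 = 46905/3 = 15635
p_6 = (-72635 + 4·15635) / 3 = -10095/3 = -3365
p_5 = (15635 + 4·(-3365)) / 3 = 2175/3 = 725
p_4 = (-3365 + 4·725) / 3 = -465/3 = -155
p_3 = (725 + 4·(-155)) / 3 = 105/3 = 35
p_2 = (-155 + 4·35) / 3 = -15/3 = -5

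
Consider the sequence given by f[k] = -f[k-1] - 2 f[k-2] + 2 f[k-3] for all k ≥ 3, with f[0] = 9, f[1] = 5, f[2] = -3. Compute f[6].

f[3] = -(-3) - 2(5) + 2(9) = 11
f[4] = -11 - 2(-3) + 2(5) = 5
f[5] = -5 - 2(11) + 2(-3) = -33
f[6] = -(-33) - 2(5) + 2(11) = 45

45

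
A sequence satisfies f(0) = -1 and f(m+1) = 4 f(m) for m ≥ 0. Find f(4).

f(1) = 4*(-1) = -4
f(2) = 4*(-4) = -16
f(3) = 4*(-16) = -64
f(4) = 4*(-64) = -256

-256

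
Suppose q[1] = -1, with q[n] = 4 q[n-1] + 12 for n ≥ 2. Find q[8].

49148

q[2] = 4*(-1) + 12 = 8
q[3] = 4*8 + 12 = 44
q[4] = 4*44 + 12 = 188
q[5] = 4*188 + 12 = 764
q[6] = 4*764 + 12 = 3068
q[7] = 4*3068 + 12 = 12284
q[8] = 4*12284 + 12 = 49148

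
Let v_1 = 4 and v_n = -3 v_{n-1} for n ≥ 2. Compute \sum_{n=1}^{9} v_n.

19684

v_2 = -3*4 = -12
v_3 = -3*(-12) = 36
v_4 = -3*36 = -108
v_5 = -3*(-108) = 324
v_6 = -3*324 = -972
v_7 = -3*(-972) = 2916
v_8 = -3*2916 = -8748
v_9 = -3*(-8748) = 26244
Sum = 4 + (-12) + 36 + (-108) + 324 + (-972) + 2916 + (-8748) + 26244 = 19684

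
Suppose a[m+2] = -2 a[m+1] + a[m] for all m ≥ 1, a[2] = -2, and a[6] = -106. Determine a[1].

Let a[1] = y.
a[3] = 4 + y
a[4] = -10 - 2y
a[5] = 24 + 5y
a[6] = -58 - 12y
So -58 - 12y = -106, giving y = 4.

4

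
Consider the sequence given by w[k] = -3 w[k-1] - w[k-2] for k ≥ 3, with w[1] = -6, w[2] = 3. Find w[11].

-4791

w[3] = -3·3 - (-6) = -3
w[4] = -3·(-3) - 3 = 6
w[5] = -3·6 - (-3) = -15
w[6] = -3·(-15) - 6 = 39
w[7] = -3·39 - (-15) = -102
w[8] = -3·(-102) - 39 = 267
w[9] = -3·267 - (-102) = -699
w[10] = -3·(-699) - 267 = 1830
w[11] = -3·1830 - (-699) = -4791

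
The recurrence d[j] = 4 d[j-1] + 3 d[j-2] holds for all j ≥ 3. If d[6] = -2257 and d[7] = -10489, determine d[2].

Rearranging, d[j-2] = (d[j] - 4 d[j-1]) / 3.
d[5] = (-10489 - 4*(-2257)) / 3 = -1461/3 = -487
d[4] = (-2257 - 4*(-487)) / 3 = -309/3 = -103
d[3] = (-487 - 4*(-103)) / 3 = -75/3 = -25
d[2] = (-103 - 4*(-25)) / 3 = -3/3 = -1

-1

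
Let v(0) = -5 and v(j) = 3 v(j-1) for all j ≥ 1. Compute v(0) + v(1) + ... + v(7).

v(1) = 3(-5) = -15
v(2) = 3(-15) = -45
v(3) = 3(-45) = -135
v(4) = 3(-135) = -405
v(5) = 3(-405) = -1215
v(6) = 3(-1215) = -3645
v(7) = 3(-3645) = -10935
Sum = (-5) + (-15) + (-45) + (-135) + (-405) + (-1215) + (-3645) + (-10935) = -16400

-16400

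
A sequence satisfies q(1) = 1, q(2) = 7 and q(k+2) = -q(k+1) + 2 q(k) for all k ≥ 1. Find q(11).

q(3) = -7 + 2·1 = -5
q(4) = -(-5) + 2·7 = 19
q(5) = -19 + 2·(-5) = -29
q(6) = -(-29) + 2·19 = 67
q(7) = -67 + 2·(-29) = -125
q(8) = -(-125) + 2·67 = 259
q(9) = -259 + 2·(-125) = -509
q(10) = -(-509) + 2·259 = 1027
q(11) = -1027 + 2·(-509) = -2045

-2045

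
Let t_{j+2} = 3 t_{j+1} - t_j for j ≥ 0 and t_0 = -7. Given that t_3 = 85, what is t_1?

8

Let t_1 = y.
t_2 = 7 + 3y
t_3 = 21 + 8y
So 21 + 8y = 85, giving y = 8.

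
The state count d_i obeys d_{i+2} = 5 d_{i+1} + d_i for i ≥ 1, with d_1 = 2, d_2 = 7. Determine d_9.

d_3 = 5·7 + 2 = 37
d_4 = 5·37 + 7 = 192
d_5 = 5·192 + 37 = 997
d_6 = 5·997 + 192 = 5177
d_7 = 5·5177 + 997 = 26882
d_8 = 5·26882 + 5177 = 139587
d_9 = 5·139587 + 26882 = 724817

724817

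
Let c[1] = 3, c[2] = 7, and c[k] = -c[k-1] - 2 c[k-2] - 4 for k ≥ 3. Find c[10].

-161

c[3] = -7 - 2*3 - 4 = -17
c[4] = -(-17) - 2*7 - 4 = -1
c[5] = -(-1) - 2*(-17) - 4 = 31
c[6] = -31 - 2*(-1) - 4 = -33
c[7] = -(-33) - 2*31 - 4 = -33
c[8] = -(-33) - 2*(-33) - 4 = 95
c[9] = -95 - 2*(-33) - 4 = -33
c[10] = -(-33) - 2*95 - 4 = -161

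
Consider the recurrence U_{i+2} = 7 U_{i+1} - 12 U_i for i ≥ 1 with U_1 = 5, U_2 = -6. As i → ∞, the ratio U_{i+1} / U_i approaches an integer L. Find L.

4

The characteristic equation is r^2 - 7r + 12 = 0, which factors as (r - 4)(r - 3) = 0.
So the roots are 4 and 3. Since |4| > |3| and the coefficient of 4^i is non-zero, the ratio tends to 4.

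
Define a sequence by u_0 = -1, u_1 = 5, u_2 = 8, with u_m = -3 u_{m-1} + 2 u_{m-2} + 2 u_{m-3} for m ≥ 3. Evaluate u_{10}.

112310

u_3 = -3·8 + 2·5 + 2·(-1) = -16
u_4 = -3·(-16) + 2·8 + 2·5 = 74
u_5 = -3·74 + 2·(-16) + 2·8 = -238
u_6 = -3·(-238) + 2·74 + 2·(-16) = 830
u_7 = -3·830 + 2·(-238) + 2·74 = -2818
u_8 = -3·(-2818) + 2·830 + 2·(-238) = 9638
u_9 = -3·9638 + 2·(-2818) + 2·830 = -32890
u_{10} = -3·(-32890) + 2·9638 + 2·(-2818) = 112310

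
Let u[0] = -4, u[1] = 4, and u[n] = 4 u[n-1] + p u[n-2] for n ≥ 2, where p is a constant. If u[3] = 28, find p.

u[2] = 16 - 4p
u[3] = 64 - 12p
So 64 - 12p = 28, giving p = 3.

3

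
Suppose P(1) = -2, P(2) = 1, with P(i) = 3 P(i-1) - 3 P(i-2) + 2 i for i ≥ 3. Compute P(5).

115

P(3) = 3·1 - 3·(-2) + 6 = 15
P(4) = 3·15 - 3·1 + 8 = 50
P(5) = 3·50 - 3·15 + 10 = 115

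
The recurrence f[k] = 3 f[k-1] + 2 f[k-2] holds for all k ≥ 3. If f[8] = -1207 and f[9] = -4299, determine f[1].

Rearranging, f[k-2] = (f[k] - 3 f[k-1]) / 2.
f[7] = (-4299 - 3·(-1207)) / 2 = -678/2 = -339
f[6] = (-1207 - 3·(-339)) / 2 = -190/2 = -95
f[5] = (-339 - 3·(-95)) / 2 = -54/2 = -27
f[4] = (-95 - 3·(-27)) / 2 = -14/2 = -7
f[3] = (-27 - 3·(-7)) / 2 = -6/2 = -3
f[2] = (-7 - 3·(-3)) / 2 = 2/2 = 1
f[1] = (-3 - 3·1) / 2 = -6/2 = -3

-3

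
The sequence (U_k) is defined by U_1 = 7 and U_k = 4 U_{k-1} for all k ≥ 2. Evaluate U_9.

458752

U_2 = 4*7 = 28
U_3 = 4*28 = 112
U_4 = 4*112 = 448
U_5 = 4*448 = 1792
U_6 = 4*1792 = 7168
U_7 = 4*7168 = 28672
U_8 = 4*28672 = 114688
U_9 = 4*114688 = 458752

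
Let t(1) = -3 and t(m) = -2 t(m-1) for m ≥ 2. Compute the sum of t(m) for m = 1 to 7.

-129

t(2) = -2*(-3) = 6
t(3) = -2*6 = -12
t(4) = -2*(-12) = 24
t(5) = -2*24 = -48
t(6) = -2*(-48) = 96
t(7) = -2*96 = -192
Sum = (-3) + 6 + (-12) + 24 + (-48) + 96 + (-192) = -129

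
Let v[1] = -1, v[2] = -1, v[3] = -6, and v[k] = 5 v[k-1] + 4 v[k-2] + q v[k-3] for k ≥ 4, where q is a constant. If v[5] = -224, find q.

v[4] = -34 - q
v[5] = -194 - 6q
So -194 - 6q = -224, giving q = 5.

5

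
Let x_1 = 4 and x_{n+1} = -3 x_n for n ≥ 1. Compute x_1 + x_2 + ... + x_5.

x_2 = -3·4 = -12
x_3 = -3·(-12) = 36
x_4 = -3·36 = -108
x_5 = -3·(-108) = 324
Sum = 4 + (-12) + 36 + (-108) + 324 = 244

244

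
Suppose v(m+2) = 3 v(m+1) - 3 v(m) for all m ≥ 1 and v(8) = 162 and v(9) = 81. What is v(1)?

-5

Rearranging, v(m-2) = (v(m) - 3 v(m-1)) / -3.
v(7) = (81 - 3(162)) / -3 = -405/-3 = 135
v(6) = (162 - 3(135)) / -3 = -243/-3 = 81
v(5) = (135 - 3(81)) / -3 = -108/-3 = 36
v(4) = (81 - 3(36)) / -3 = -27/-3 = 9
v(3) = (36 - 3(9)) / -3 = 9/-3 = -3
v(2) = (9 - 3(-3)) / -3 = 18/-3 = -6
v(1) = (-3 - 3(-6)) / -3 = 15/-3 = -5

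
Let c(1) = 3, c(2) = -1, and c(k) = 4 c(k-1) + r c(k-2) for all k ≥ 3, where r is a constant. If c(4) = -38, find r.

c(3) = -4 + 3r
c(4) = -16 + 11r
So -16 + 11r = -38, giving r = -2.

-2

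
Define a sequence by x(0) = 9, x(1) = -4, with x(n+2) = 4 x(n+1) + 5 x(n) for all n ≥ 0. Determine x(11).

40690096

x(2) = 4·(-4) + 5·9 = 29
x(3) = 4·29 + 5·(-4) = 96
x(4) = 4·96 + 5·29 = 529
x(5) = 4·529 + 5·96 = 2596
x(6) = 4·2596 + 5·529 = 13029
x(7) = 4·13029 + 5·2596 = 65096
x(8) = 4·65096 + 5·13029 = 325529
x(9) = 4·325529 + 5·65096 = 1627596
x(10) = 4·1627596 + 5·325529 = 8138029
x(11) = 4·8138029 + 5·1627596 = 40690096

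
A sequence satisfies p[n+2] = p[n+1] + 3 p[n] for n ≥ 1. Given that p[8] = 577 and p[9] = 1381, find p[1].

4

Rearranging, p[n-2] = (p[n] - p[n-1]) / 3.
p[7] = (1381 - 577) / 3 = 804/3 = 268
p[6] = (577 - 268) / 3 = 309/3 = 103
p[5] = (268 - 103) / 3 = 165/3 = 55
p[4] = (103 - 55) / 3 = 48/3 = 16
p[3] = (55 - 16) / 3 = 39/3 = 13
p[2] = (16 - 13) / 3 = 3/3 = 1
p[1] = (13 - 1) / 3 = 12/3 = 4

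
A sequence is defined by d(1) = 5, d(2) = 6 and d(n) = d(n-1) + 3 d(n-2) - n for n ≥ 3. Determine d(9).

2124

d(3) = 6 + 3(5) - 3 = 18
d(4) = 18 + 3(6) - 4 = 32
d(5) = 32 + 3(18) - 5 = 81
d(6) = 81 + 3(32) - 6 = 171
d(7) = 171 + 3(81) - 7 = 407
d(8) = 407 + 3(171) - 8 = 912
d(9) = 912 + 3(407) - 9 = 2124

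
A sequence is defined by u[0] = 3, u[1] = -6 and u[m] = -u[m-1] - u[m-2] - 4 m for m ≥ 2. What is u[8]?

-13

u[2] = -(-6) - 3 - 8 = -5
u[3] = -(-5) - (-6) - 12 = -1
u[4] = -(-1) - (-5) - 16 = -10
u[5] = -(-10) - (-1) - 20 = -9
u[6] = -(-9) - (-10) - 24 = -5
u[7] = -(-5) - (-9) - 28 = -14
u[8] = -(-14) - (-5) - 32 = -13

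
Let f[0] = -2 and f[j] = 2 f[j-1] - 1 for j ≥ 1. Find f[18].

The fixed point is -1/(1 - 2) = 1, so f[j] - 1 = 2(f[j-1] - 1).
Hence f[j] = -3·2^j + 1.
f[18] = -3·2^{18} + 1 = -3·262144 + 1 = -786431.

-786431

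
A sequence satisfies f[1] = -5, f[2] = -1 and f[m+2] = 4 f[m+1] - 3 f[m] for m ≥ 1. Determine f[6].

479

f[3] = 4*(-1) - 3*(-5) = 11
f[4] = 4*11 - 3*(-1) = 47
f[5] = 4*47 - 3*11 = 155
f[6] = 4*155 - 3*47 = 479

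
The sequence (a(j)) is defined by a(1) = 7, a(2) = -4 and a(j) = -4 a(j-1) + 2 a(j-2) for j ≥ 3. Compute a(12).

-19742208

a(3) = -4(-4) + 2(7) = 30
a(4) = -4(30) + 2(-4) = -128
a(5) = -4(-128) + 2(30) = 572
a(6) = -4(572) + 2(-128) = -2544
a(7) = -4(-2544) + 2(572) = 11320
a(8) = -4(11320) + 2(-2544) = -50368
a(9) = -4(-50368) + 2(11320) = 224112
a(10) = -4(224112) + 2(-50368) = -997184
a(11) = -4(-997184) + 2(224112) = 4436960
a(12) = -4(4436960) + 2(-997184) = -19742208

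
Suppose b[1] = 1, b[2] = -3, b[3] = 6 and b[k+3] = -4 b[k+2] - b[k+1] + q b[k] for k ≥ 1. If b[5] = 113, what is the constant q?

-5

b[4] = -21 + q
b[5] = 78 - 7q
So 78 - 7q = 113, giving q = -5.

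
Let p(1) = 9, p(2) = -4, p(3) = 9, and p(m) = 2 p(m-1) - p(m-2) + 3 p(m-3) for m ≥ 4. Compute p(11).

p(4) = 2(9) - (-4) + 3(9) = 49
p(5) = 2(49) - 9 + 3(-4) = 77
p(6) = 2(77) - 49 + 3(9) = 132
p(7) = 2(132) - 77 + 3(49) = 334
p(8) = 2(334) - 132 + 3(77) = 767
p(9) = 2(767) - 334 + 3(132) = 1596
p(10) = 2(1596) - 767 + 3(334) = 3427
p(11) = 2(3427) - 1596 + 3(767) = 7559

7559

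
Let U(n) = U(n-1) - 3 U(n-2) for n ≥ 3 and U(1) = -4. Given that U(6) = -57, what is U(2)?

Let U(2) = y.
U(3) = 12 + y
U(4) = 12 - 2y
U(5) = -24 - 5y
U(6) = -60 + y
So -60 + y = -57, giving y = 3.

3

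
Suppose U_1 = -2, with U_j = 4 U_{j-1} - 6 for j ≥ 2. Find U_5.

-1022

U_2 = 4(-2) - 6 = -14
U_3 = 4(-14) - 6 = -62
U_4 = 4(-62) - 6 = -254
U_5 = 4(-254) - 6 = -1022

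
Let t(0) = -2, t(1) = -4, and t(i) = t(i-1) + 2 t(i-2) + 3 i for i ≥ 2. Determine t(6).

52

t(2) = (-4) + 2*(-2) + 6 = -2
t(3) = (-2) + 2*(-4) + 9 = -1
t(4) = (-1) + 2*(-2) + 12 = 7
t(5) = 7 + 2*(-1) + 15 = 20
t(6) = 20 + 2*7 + 18 = 52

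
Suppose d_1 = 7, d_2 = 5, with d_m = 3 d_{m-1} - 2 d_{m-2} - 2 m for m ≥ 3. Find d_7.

d_3 = 3*5 - 2*7 - 6 = -5
d_4 = 3*(-5) - 2*5 - 8 = -33
d_5 = 3*(-33) - 2*(-5) - 10 = -99
d_6 = 3*(-99) - 2*(-33) - 12 = -243
d_7 = 3*(-243) - 2*(-99) - 14 = -545

-545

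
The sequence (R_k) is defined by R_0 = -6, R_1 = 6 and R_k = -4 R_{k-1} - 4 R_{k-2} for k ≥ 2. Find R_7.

-1920

R_2 = -4(6) - 4(-6) = 0
R_3 = -4(0) - 4(6) = -24
R_4 = -4(-24) - 4(0) = 96
R_5 = -4(96) - 4(-24) = -288
R_6 = -4(-288) - 4(96) = 768
R_7 = -4(768) - 4(-288) = -1920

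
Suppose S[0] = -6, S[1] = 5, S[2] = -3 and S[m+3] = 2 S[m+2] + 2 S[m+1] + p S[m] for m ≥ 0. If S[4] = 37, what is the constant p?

S[3] = 4 - 6p
S[4] = 2 - 7p
So 2 - 7p = 37, giving p = -5.

-5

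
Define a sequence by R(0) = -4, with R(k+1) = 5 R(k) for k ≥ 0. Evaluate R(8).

-1562500

R(1) = 5*(-4) = -20
R(2) = 5*(-20) = -100
R(3) = 5*(-100) = -500
R(4) = 5*(-500) = -2500
R(5) = 5*(-2500) = -12500
R(6) = 5*(-12500) = -62500
R(7) = 5*(-62500) = -312500
R(8) = 5*(-312500) = -1562500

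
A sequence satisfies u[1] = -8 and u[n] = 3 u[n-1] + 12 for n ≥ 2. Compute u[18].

The fixed point is 12/(1 - 3) = -6, so u[n] + 6 = 3(u[n-1] + 6).
Hence u[n] = -2·3^{n-1} - 6.
u[18] = -2·3^{17} - 6 = -2·129140163 - 6 = -258280332.

-258280332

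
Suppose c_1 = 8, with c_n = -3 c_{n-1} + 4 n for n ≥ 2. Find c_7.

4564

c_2 = -3*8 + 8 = -16
c_3 = -3*(-16) + 12 = 60
c_4 = -3*60 + 16 = -164
c_5 = -3*(-164) + 20 = 512
c_6 = -3*512 + 24 = -1512
c_7 = -3*(-1512) + 28 = 4564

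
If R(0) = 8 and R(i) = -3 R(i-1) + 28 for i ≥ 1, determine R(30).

The fixed point is 28/(1 + 3) = 7, so R(i) - 7 = -3(R(i-1) - 7).
Hence R(i) = 1·(-3)^i + 7.
R(30) = 1·(-3)^{30} + 7 = 1·205891132094649 + 7 = 205891132094656.

205891132094656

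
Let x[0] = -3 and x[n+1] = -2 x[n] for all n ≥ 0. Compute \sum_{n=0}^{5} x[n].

63

x[1] = -2*(-3) = 6
x[2] = -2*6 = -12
x[3] = -2*(-12) = 24
x[4] = -2*24 = -48
x[5] = -2*(-48) = 96
Sum = (-3) + 6 + (-12) + 24 + (-48) + 96 = 63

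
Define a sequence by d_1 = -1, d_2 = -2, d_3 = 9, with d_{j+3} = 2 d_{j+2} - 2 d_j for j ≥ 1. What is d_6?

d_4 = 2*9 - 2*(-1) = 20
d_5 = 2*20 - 2*(-2) = 44
d_6 = 2*44 - 2*9 = 70

70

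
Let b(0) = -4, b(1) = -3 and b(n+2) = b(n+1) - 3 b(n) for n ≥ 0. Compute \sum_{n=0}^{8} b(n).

b(2) = (-3) - 3*(-4) = 9
b(3) = 9 - 3*(-3) = 18
b(4) = 18 - 3*9 = -9
b(5) = (-9) - 3*18 = -63
b(6) = (-63) - 3*(-9) = -36
b(7) = (-36) - 3*(-63) = 153
b(8) = 153 - 3*(-36) = 261
Sum = (-4) + (-3) + 9 + 18 + (-9) + (-63) + (-36) + 153 + 261 = 326

326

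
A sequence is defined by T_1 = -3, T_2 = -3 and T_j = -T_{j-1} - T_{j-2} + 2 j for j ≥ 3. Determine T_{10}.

3

T_3 = -(-3) - (-3) + 6 = 12
T_4 = -12 - (-3) + 8 = -1
T_5 = -(-1) - 12 + 10 = -1
T_6 = -(-1) - (-1) + 12 = 14
T_7 = -14 - (-1) + 14 = 1
T_8 = -1 - 14 + 16 = 1
T_9 = -1 - 1 + 18 = 16
T_{10} = -16 - 1 + 20 = 3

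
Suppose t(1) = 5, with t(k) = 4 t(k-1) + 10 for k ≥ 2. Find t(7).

34130

t(2) = 4*5 + 10 = 30
t(3) = 4*30 + 10 = 130
t(4) = 4*130 + 10 = 530
t(5) = 4*530 + 10 = 2130
t(6) = 4*2130 + 10 = 8530
t(7) = 4*8530 + 10 = 34130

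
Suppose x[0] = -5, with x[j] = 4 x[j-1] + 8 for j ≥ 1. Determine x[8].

-152920

x[1] = 4·(-5) + 8 = -12
x[2] = 4·(-12) + 8 = -40
x[3] = 4·(-40) + 8 = -152
x[4] = 4·(-152) + 8 = -600
x[5] = 4·(-600) + 8 = -2392
x[6] = 4·(-2392) + 8 = -9560
x[7] = 4·(-9560) + 8 = -38232
x[8] = 4·(-38232) + 8 = -152920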